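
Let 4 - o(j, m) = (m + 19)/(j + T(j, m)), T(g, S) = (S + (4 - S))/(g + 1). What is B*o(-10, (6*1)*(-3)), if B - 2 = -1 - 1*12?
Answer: -4235/94 ≈ -45.053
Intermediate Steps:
T(g, S) = 4/(1 + g)
B = -11 (B = 2 + (-1 - 1*12) = 2 + (-1 - 12) = 2 - 13 = -11)
o(j, m) = 4 - (19 + m)/(j + 4/(1 + j)) (o(j, m) = 4 - (m + 19)/(j + 4/(1 + j)) = 4 - (19 + m)/(j + 4/(1 + j)))
B*o(-10, (6*1)*(-3)) = -11*(16 + (1 - 10)*(-19 - 6*1*(-3) + 4*(-10)))/(4 - 10*(1 - 10)) = -11*(16 - 9*(-19 - 6*(-3) - 40))/(4 - 10*(-9)) = -11*(16 - 9*(-19 - 1*(-18) - 40))/(4 + 90) = -11*(16 - 9*(-19 + 18 - 40))/94 = -11*(16 - 9*(-41))/94 = -11*(16 + 369)/94 = -11*385/94 = -4235/94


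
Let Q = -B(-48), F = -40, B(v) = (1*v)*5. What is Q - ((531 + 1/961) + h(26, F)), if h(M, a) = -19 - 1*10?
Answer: -251783/961 ≈ -262.00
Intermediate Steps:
B(v) = 5*v (B(v) = v*5 = 5*v)
h(M, a) = -29 (h(M, a) = -19 - 10 = -29)
Q = 240 (Q = -5*(-48) = -1*(-240) = 240)
Q - ((531 + 1/961) + h(26, F)) = 240 - ((531 + 1/961) - 29) = 240 - (510292/961 - 29) = 240 - 1*482423/961 = 240 - 482423/961 = -251783/961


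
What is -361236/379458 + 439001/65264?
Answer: 23834455859/4127491152 ≈ 5.7746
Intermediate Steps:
-361236/379458 + 439001/65264 = -361236*1/379458 + 439001*(1/65264) = -60206/63243 + 439001/65264 = 23834455859/4127491152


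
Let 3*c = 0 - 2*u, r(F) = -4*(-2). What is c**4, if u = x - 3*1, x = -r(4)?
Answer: 234256/81 ≈ 2892.1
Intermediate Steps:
r(F) = 8
x = -8 (x = -1*8 = -8)
u = -11 (u = -8 - 3*1 = -8 - 3 = -11)
c = 22/3 (c = (0 - 2*(-11))/3 = (0 + 22)/3 = (1/3)*22 = 22/3 ≈ 7.3333)
c**4 = (22/3)**4 = 234256/81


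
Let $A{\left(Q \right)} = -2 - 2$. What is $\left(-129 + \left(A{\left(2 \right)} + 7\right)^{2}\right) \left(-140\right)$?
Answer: $16800$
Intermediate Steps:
$A{\left(Q \right)} = -4$
$\left(-129 + \left(A{\left(2 \right)} + 7\right)^{2}\right) \left(-140\right) = \left(-129 + \left(-4 + 7\right)^{2}\right) \left(-140\right) = \left(-129 + 3^{2}\right) \left(-140\right) = \left(-129 + 9\right) \left(-140\right) = \left(-120\right) \left(-140\right) = 16800$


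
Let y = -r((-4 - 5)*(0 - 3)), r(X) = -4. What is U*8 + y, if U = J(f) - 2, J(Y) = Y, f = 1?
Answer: -4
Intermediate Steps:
y = 4 (y = -1*(-4) = 4)
U = -1 (U = 1 - 2 = -1)
U*8 + y = -1*8 + 4 = -8 + 4 = -4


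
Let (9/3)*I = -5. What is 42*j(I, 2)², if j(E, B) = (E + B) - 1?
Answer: 56/3 ≈ 18.667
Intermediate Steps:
I = -5/3 (I = (⅓)*(-5) = -5/3 ≈ -1.6667)
j(E, B) = -1 + B + E (j(E, B) = (B + E) - 1 = -1 + B + E)
42*j(I, 2)² = 42*(-1 + 2 - 5/3)² = 42*(-⅔)² = 42*(4/9) = 56/3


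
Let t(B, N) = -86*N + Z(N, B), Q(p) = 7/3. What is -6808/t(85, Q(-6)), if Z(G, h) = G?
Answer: 20424/595 ≈ 34.326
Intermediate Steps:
Q(p) = 7/3 (Q(p) = 7*(⅓) = 7/3)
t(B, N) = -85*N (t(B, N) = -86*N + N = -85*N)
-6808/t(85, Q(-6)) = -6808/((-85*7/3)) = -6808/(-595/3) = -6808*(-3/595) = 20424/595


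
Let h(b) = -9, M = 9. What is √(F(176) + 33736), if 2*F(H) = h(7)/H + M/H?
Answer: 2*√8434 ≈ 183.67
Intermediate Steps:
F(H) = 0 (F(H) = (-9/H + 9/H)/2 = (½)*0 = 0)
√(F(176) + 33736) = √(0 + 33736) = √33736 = 2*√8434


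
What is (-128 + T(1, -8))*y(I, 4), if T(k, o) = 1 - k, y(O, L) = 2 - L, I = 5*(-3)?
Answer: 256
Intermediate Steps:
I = -15
(-128 + T(1, -8))*y(I, 4) = (-128 + (1 - 1*1))*(2 - 1*4) = (-128 + (1 - 1))*(2 - 4) = (-128 + 0)*(-2) = -128*(-2) = 256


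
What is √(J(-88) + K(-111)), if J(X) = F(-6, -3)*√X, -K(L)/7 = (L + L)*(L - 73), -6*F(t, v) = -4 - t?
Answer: √(-2573424 - 6*I*√22)/3 ≈ 0.0029239 - 534.73*I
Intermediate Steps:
F(t, v) = ⅔ + t/6 (F(t, v) = -(-4 - t)/6 = ⅔ + t/6)
K(L) = -14*L*(-73 + L) (K(L) = -7*(L + L)*(L - 73) = -7*2*L*(-73 + L) = -14*L*(-73 + L))
J(X) = -√X/3 (J(X) = (⅔ + (⅙)*(-6))*√X = (⅔ - 1)*√X = -√X/3)
√(J(-88) + K(-111)) = √(-2*I*√22/3 + 14*(-111)*(73 - 1*(-111))) = √(-2*I*√22/3 + 14*(-111)*(73 + 111)) = √(-2*I*√22/3 + 14*(-111)*184) = √(-2*I*√22/3 - 285936) = √(-285936 - 2*I*√22/3)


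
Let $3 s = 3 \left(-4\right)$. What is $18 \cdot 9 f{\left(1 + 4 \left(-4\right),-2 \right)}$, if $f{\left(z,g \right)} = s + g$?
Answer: $-972$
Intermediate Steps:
$s = -4$ ($s = \frac{3 \left(-4\right)}{3} = \frac{1}{3} \left(-12\right) = -4$)
$f{\left(z,g \right)} = -4 + g$
$18 \cdot 9 f{\left(1 + 4 \left(-4\right),-2 \right)} = 18 \cdot 9 \left(-4 - 2\right) = 162 \left(-6\right) = -972$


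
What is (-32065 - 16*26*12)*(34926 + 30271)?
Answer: -2416005229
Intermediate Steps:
(-32065 - 16*26*12)*(34926 + 30271) = (-32065 - 416*12)*65197 = (-32065 - 4992)*65197 = -37057*65197 = -2416005229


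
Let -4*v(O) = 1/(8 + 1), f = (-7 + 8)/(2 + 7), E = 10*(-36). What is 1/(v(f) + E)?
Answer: -36/12961 ≈ -0.0027776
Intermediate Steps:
E = -360
f = ⅑ (f = 1/9 = 1*(⅑) = ⅑ ≈ 0.11111)
v(O) = -1/36 (v(O) = -1/(4*(8 + 1)) = -¼/9 = -¼*⅑ = -1/36)
1/(v(f) + E) = 1/(-1/36 - 360) = 1/(-12961/36) = -36/12961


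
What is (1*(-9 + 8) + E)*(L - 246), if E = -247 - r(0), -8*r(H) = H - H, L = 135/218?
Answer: 6633132/109 ≈ 60854.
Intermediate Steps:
L = 135/218 (L = 135*(1/218) = 135/218 ≈ 0.61927)
r(H) = 0 (r(H) = -(H - H)/8 = -1/8*0 = 0)
E = -247 (E = -247 - 1*0 = -247 + 0 = -247)
(1*(-9 + 8) + E)*(L - 246) = (1*(-9 + 8) - 247)*(135/218 - 246) = (1*(-1) - 247)*(-53493/218) = (-1 - 247)*(-53493/218) = -248*(-53493/218) = 6633132/109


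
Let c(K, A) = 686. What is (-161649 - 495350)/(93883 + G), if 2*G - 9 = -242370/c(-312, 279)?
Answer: -225350657/32142820 ≈ -7.0109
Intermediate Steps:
G = -59049/343 (G = 9/2 + (-242370/686)/2 = 9/2 + (-242370*1/686)/2 = 9/2 + (1/2)*(-121185/343) = 9/2 - 121185/686 = -59049/343 ≈ -172.15)
(-161649 - 495350)/(93883 + G) = (-161649 - 495350)/(93883 - 59049/343) = -656999/32142820/343 = -656999*343/32142820 = -225350657/32142820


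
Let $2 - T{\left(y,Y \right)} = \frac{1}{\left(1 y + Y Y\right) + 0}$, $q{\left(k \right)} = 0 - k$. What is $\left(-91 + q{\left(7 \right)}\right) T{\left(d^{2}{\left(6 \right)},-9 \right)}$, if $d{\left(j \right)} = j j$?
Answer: $- \frac{269794}{1377} \approx -195.93$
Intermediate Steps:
$d{\left(j \right)} = j^{2}$
$q{\left(k \right)} = - k$
$T{\left(y,Y \right)} = 2 - \frac{1}{y + Y^{2}}$ ($T{\left(y,Y \right)} = 2 - \frac{1}{\left(1 y + Y Y\right) + 0} = 2 - \frac{1}{\left(y + Y^{2}\right) + 0} = 2 - \frac{1}{y + Y^{2}}$)
$\left(-91 + q{\left(7 \right)}\right) T{\left(d^{2}{\left(6 \right)},-9 \right)} = \left(-91 - 7\right) \frac{-1 + 2 \left(6^{2}\right)^{2} + 2 \left(-9\right)^{2}}{\left(6^{2}\right)^{2} + \left(-9\right)^{2}} = \left(-91 - 7\right) \frac{-1 + 2 \cdot 36^{2} + 2 \cdot 81}{36^{2} + 81} = - 98 \frac{-1 + 2 \cdot 1296 + 162}{1296 + 81} = - 98 \frac{-1 + 2592 + 162}{1377} = - 98 \cdot \frac{1}{1377} \cdot 2753 = \left(-98\right) \frac{2753}{1377} = - \frac{269794}{1377}$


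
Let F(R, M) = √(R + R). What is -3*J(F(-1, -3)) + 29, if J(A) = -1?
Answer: 32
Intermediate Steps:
F(R, M) = √2*√R (F(R, M) = √(2*R) = √2*√R)
-3*J(F(-1, -3)) + 29 = -3*(-1) + 29 = 3 + 29 = 32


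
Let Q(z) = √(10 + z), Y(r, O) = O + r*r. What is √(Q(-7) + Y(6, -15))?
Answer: √(21 + √3) ≈ 4.7678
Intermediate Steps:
Y(r, O) = O + r²
√(Q(-7) + Y(6, -15)) = √(√(10 - 7) + (-15 + 6²)) = √(√3 + (-15 + 36)) = √(√3 + 21) = √(21 + √3)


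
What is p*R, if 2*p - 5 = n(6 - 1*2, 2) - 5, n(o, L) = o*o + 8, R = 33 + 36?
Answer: 828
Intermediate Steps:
R = 69
n(o, L) = 8 + o² (n(o, L) = o² + 8 = 8 + o²)
p = 12 (p = 5/2 + ((8 + (6 - 1*2)²) - 5)/2 = 5/2 + ((8 + (6 - 2)²) - 5)/2 = 5/2 + ((8 + 4²) - 5)/2 = 5/2 + ((8 + 16) - 5)/2 = 5/2 + (24 - 5)/2 = 5/2 + (½)*19 = 5/2 + 19/2 = 12)
p*R = 12*69 = 828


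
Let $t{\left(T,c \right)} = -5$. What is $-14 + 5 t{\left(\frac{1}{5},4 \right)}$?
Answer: $-39$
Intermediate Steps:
$-14 + 5 t{\left(\frac{1}{5},4 \right)} = -14 + 5 \left(-5\right) = -14 - 25 = -39$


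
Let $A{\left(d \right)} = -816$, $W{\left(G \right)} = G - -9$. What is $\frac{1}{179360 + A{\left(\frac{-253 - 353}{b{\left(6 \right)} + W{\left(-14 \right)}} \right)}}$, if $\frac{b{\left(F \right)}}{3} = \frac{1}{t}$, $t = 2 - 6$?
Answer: $\frac{1}{178544} \approx 5.6009 \cdot 10^{-6}$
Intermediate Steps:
$t = -4$ ($t = 2 - 6 = -4$)
$W{\left(G \right)} = 9 + G$ ($W{\left(G \right)} = G + 9 = 9 + G$)
$b{\left(F \right)} = - \frac{3}{4}$ ($b{\left(F \right)} = \frac{3}{-4} = 3 \left(- \frac{1}{4}\right) = - \frac{3}{4}$)
$\frac{1}{179360 + A{\left(\frac{-253 - 353}{b{\left(6 \right)} + W{\left(-14 \right)}} \right)}} = \frac{1}{179360 - 816} = \frac{1}{178544}$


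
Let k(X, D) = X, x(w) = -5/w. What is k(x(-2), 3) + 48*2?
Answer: 197/2 ≈ 98.500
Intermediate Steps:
k(x(-2), 3) + 48*2 = -5/(-2) + 48*2 = -5*(-1/2) + 96 = 5/2 + 96 = 197/2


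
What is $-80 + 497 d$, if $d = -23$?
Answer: $-11511$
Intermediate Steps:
$-80 + 497 d = -80 + 497 \left(-23\right) = -80 - 11431 = -11511$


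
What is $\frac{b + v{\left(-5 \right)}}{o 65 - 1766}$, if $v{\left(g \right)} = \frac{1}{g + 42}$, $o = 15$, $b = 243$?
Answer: $- \frac{8992}{29267} \approx -0.30724$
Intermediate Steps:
$v{\left(g \right)} = \frac{1}{42 + g}$
$\frac{b + v{\left(-5 \right)}}{o 65 - 1766} = \frac{243 + \frac{1}{42 - 5}}{15 \cdot 65 - 1766} = \frac{243 + \frac{1}{37}}{975 - 1766} = \frac{243 + \frac{1}{37}}{-791} = \frac{8992}{37} \left(- \frac{1}{791}\right) = - \frac{8992}{29267}$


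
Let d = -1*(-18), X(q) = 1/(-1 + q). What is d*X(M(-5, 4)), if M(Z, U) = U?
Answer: 6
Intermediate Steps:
d = 18
d*X(M(-5, 4)) = 18/(-1 + 4) = 18/3 = 18*(⅓) = 6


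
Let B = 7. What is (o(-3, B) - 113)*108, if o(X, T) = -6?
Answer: -12852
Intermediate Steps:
(o(-3, B) - 113)*108 = (-6 - 113)*108 = -119*108 = -12852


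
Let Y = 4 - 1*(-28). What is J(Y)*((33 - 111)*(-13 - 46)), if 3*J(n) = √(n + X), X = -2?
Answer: 1534*√30 ≈ 8402.1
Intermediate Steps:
Y = 32 (Y = 4 + 28 = 32)
J(n) = √(-2 + n)/3 (J(n) = √(n - 2)/3 = √(-2 + n)/3)
J(Y)*((33 - 111)*(-13 - 46)) = (√(-2 + 32)/3)*((33 - 111)*(-13 - 46)) = (√30/3)*(-78*(-59)) = (√30/3)*4602 = 1534*√30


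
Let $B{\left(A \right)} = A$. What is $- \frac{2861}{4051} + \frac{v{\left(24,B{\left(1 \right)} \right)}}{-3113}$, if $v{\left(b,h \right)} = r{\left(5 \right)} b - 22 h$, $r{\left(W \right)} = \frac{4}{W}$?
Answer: $- \frac{44474751}{63053815} \approx -0.70535$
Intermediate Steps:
$v{\left(b,h \right)} = - 22 h + \frac{4 b}{5}$ ($v{\left(b,h \right)} = \frac{4}{5} b - 22 h = 4 \cdot \frac{1}{5} b - 22 h = \frac{4 b}{5} - 22 h = - 22 h + \frac{4 b}{5}$)
$- \frac{2861}{4051} + \frac{v{\left(24,B{\left(1 \right)} \right)}}{-3113} = - \frac{2861}{4051} + \frac{\left(-22\right) 1 + \frac{4}{5} \cdot 24}{-3113} = \left(-2861\right) \frac{1}{4051} + \left(-22 + \frac{96}{5}\right) \left(- \frac{1}{3113}\right) = - \frac{2861}{4051} - - \frac{14}{15565} = - \frac{2861}{4051} + \frac{14}{15565} = - \frac{44474751}{63053815}$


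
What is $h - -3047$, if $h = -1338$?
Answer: $1709$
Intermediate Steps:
$h - -3047 = -1338 - -3047 = -1338 + 3047 = 1709$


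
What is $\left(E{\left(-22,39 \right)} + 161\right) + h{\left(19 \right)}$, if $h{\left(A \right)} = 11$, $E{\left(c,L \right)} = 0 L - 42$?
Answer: $130$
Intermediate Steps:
$E{\left(c,L \right)} = -42$ ($E{\left(c,L \right)} = 0 - 42 = -42$)
$\left(E{\left(-22,39 \right)} + 161\right) + h{\left(19 \right)} = \left(-42 + 161\right) + 11 = 119 + 11 = 130$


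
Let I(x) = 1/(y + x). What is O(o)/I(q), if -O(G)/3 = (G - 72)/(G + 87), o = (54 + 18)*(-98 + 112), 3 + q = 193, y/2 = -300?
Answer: 76752/73 ≈ 1051.4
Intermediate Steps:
y = -600 (y = 2*(-300) = -600)
q = 190 (q = -3 + 193 = 190)
o = 1008 (o = 72*14 = 1008)
O(G) = -3*(-72 + G)/(87 + G) (O(G) = -3*(G - 72)/(G + 87) = -3*(-72 + G)/(87 + G))
I(x) = 1/(-600 + x)
O(o)/I(q) = (3*(72 - 1*1008)/(87 + 1008))/(1/(-600 + 190)) = (3*(72 - 1008)/1095)/(1/(-410)) = (3*(1/1095)*(-936))/(-1/410) = -936/365*(-410) = 76752/73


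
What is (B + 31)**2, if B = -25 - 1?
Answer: 25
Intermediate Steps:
B = -26
(B + 31)**2 = (-26 + 31)**2 = 5**2 = 25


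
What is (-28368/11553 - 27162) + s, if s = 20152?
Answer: -27004966/3851 ≈ -7012.5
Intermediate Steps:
(-28368/11553 - 27162) + s = (-28368/11553 - 27162) + 20152 = (-28368*1/11553 - 27162) + 20152 = (-9456/3851 - 27162) + 20152 = -104610318/3851 + 20152 = -27004966/3851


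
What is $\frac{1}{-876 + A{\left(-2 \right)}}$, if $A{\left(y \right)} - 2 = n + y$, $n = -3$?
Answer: $- \frac{1}{879} \approx -0.0011377$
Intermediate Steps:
$A{\left(y \right)} = -1 + y$ ($A{\left(y \right)} = 2 + \left(-3 + y\right) = -1 + y$)
$\frac{1}{-876 + A{\left(-2 \right)}} = \frac{1}{-876 - 3} = \frac{1}{-879} = - \frac{1}{879}$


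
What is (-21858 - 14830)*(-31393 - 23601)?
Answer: 2017619872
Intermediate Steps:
(-21858 - 14830)*(-31393 - 23601) = -36688*(-54994) = 2017619872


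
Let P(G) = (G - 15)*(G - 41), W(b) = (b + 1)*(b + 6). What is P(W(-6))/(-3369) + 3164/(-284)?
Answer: -902848/79733 ≈ -11.323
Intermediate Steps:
W(b) = (1 + b)*(6 + b)
P(G) = (-41 + G)*(-15 + G) (P(G) = (-15 + G)*(-41 + G) = (-41 + G)*(-15 + G))
P(W(-6))/(-3369) + 3164/(-284) = (615 + (6 + (-6)**2 + 7*(-6))**2 - 56*(6 + (-6)**2 + 7*(-6)))/(-3369) + 3164/(-284) = (615 + (6 + 36 - 42)**2 - 56*(6 + 36 - 42))*(-1/3369) + 3164*(-1/284) = (615 + 0**2 - 56*0)*(-1/3369) - 791/71 = (615 + 0 + 0)*(-1/3369) - 791/71 = 615*(-1/3369) - 791/71 = -205/1123 - 791/71 = -902848/79733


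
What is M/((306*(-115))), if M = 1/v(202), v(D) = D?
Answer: -1/7108380 ≈ -1.4068e-7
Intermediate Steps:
M = 1/202 ≈ 0.0049505
M/((306*(-115))) = 1/(202*((306*(-115)))) = (1/202)/(-35190) = (1/202)*(-1/35190) = -1/7108380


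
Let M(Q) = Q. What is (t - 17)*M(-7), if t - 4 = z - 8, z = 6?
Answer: 105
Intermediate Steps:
t = 2 (t = 4 + (6 - 8) = 4 - 2 = 2)
(t - 17)*M(-7) = (2 - 17)*(-7) = -15*(-7) = 105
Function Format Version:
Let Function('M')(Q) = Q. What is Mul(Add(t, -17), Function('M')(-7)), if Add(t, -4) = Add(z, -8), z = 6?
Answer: 105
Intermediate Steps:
t = 2 (t = Add(4, Add(6, -8)) = Add(4, -2) = 2)
Mul(Add(t, -17), Function('M')(-7)) = Mul(Add(2, -17), -7) = Mul(-15, -7) = 105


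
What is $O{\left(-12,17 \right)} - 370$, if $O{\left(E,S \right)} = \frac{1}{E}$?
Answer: $- \frac{4441}{12} \approx -370.08$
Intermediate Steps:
$O{\left(-12,17 \right)} - 370 = \frac{1}{-12} - 370 = - \frac{1}{12} - 370 = - \frac{4441}{12}$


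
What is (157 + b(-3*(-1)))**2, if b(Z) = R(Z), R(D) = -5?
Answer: 23104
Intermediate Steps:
b(Z) = -5
(157 + b(-3*(-1)))**2 = (157 - 5)**2 = 152**2 = 23104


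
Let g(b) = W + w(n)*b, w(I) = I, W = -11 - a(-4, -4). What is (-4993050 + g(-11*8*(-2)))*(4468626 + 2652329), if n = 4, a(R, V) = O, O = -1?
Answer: -35550342419980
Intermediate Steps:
a(R, V) = -1
W = -10 (W = -11 - 1*(-1) = -11 + 1 = -10)
g(b) = -10 + 4*b
(-4993050 + g(-11*8*(-2)))*(4468626 + 2652329) = (-4993050 + (-10 + 4*(-11*8*(-2))))*(4468626 + 2652329) = (-4993050 + (-10 + 4*(-88*(-2))))*7120955 = (-4993050 + (-10 + 4*176))*7120955 = (-4993050 + (-10 + 704))*7120955 = (-4993050 + 694)*7120955 = -4992356*7120955 = -35550342419980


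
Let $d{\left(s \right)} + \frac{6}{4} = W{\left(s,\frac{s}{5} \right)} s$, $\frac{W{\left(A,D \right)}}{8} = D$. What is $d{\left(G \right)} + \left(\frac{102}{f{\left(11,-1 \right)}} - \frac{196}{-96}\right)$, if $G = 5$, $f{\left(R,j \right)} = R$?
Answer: $\frac{13151}{264} \approx 49.814$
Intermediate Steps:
$W{\left(A,D \right)} = 8 D$
$d{\left(s \right)} = - \frac{3}{2} + \frac{8 s^{2}}{5}$ ($d{\left(s \right)} = - \frac{3}{2} + 8 \frac{s}{5} s = - \frac{3}{2} + \frac{8 s}{5} s = - \frac{3}{2} + \frac{8 s^{2}}{5}$)
$d{\left(G \right)} + \left(\frac{102}{f{\left(11,-1 \right)}} - \frac{196}{-96}\right) = \left(- \frac{3}{2} + \frac{8 \cdot 5^{2}}{5}\right) + \left(\frac{102}{11} - \frac{196}{-96}\right) = \left(- \frac{3}{2} + \frac{8}{5} \cdot 25\right) + \left(102 \cdot \frac{1}{11} - - \frac{49}{24}\right) = \left(- \frac{3}{2} + 40\right) + \left(\frac{102}{11} + \frac{49}{24}\right) = \frac{77}{2} + \frac{2987}{264} = \frac{13151}{264}$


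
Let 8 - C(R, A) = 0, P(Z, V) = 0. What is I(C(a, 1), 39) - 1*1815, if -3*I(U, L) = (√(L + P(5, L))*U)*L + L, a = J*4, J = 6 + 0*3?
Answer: -1828 - 104*√39 ≈ -2477.5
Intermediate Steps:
J = 6 (J = 6 + 0 = 6)
a = 24 (a = 6*4 = 24)
C(R, A) = 8 (C(R, A) = 8 - 1*0 = 8 + 0 = 8)
I(U, L) = -L/3 - U*L^(3/2)/3 (I(U, L) = -((√(L + 0)*U)*L + L)/3 = -((√L*U)*L + L)/3 = -((U*√L)*L + L)/3 = -(U*L^(3/2) + L)/3 = -(L + U*L^(3/2))/3 = -L/3 - U*L^(3/2)/3)
I(C(a, 1), 39) - 1*1815 = (-⅓*39 - ⅓*8*39^(3/2)) - 1*1815 = (-13 - ⅓*8*39*√39) - 1815 = (-13 - 104*√39) - 1815 = -1828 - 104*√39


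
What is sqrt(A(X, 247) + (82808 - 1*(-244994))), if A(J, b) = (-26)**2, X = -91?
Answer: sqrt(328478) ≈ 573.13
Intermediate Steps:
A(J, b) = 676
sqrt(A(X, 247) + (82808 - 1*(-244994))) = sqrt(676 + (82808 - 1*(-244994))) = sqrt(676 + (82808 + 244994)) = sqrt(676 + 327802) = sqrt(328478)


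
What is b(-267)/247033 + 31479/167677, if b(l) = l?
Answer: 7731582048/41421752341 ≈ 0.18666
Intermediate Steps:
b(-267)/247033 + 31479/167677 = -267/247033 + 31479/167677 = 7731582048/41421752341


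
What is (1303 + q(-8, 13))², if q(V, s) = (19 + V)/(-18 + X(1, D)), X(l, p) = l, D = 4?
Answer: 490179600/289 ≈ 1.6961e+6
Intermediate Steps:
q(V, s) = -19/17 - V/17 (q(V, s) = (19 + V)/(-18 + 1) = (19 + V)/(-17) = (19 + V)*(-1/17) = -19/17 - V/17)
(1303 + q(-8, 13))² = (1303 + (-19/17 - 1/17*(-8)))² = (1303 + (-19/17 + 8/17))² = (1303 - 11/17)² = (22140/17)² = 490179600/289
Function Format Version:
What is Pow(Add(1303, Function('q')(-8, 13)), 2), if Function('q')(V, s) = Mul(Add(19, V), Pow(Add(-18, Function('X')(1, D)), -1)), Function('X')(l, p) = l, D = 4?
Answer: Rational(490179600, 289) ≈ 1.6961e+6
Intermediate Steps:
Function('q')(V, s) = Add(Rational(-19, 17), Mul(Rational(-1, 17), V)) (Function('q')(V, s) = Mul(Add(19, V), Pow(Add(-18, 1), -1)) = Mul(Add(19, V), Pow(-17, -1)) = Mul(Add(19, V), Rational(-1, 17)) = Add(Rational(-19, 17), Mul(Rational(-1, 17), V)))
Pow(Add(1303, Function('q')(-8, 13)), 2) = Pow(Add(1303, Add(Rational(-19, 17), Mul(Rational(-1, 17), -8))), 2) = Pow(Add(1303, Add(Rational(-19, 17), Rational(8, 17))), 2) = Pow(Add(1303, Rational(-11, 17)), 2) = Pow(Rational(22140, 17), 2) = Rational(490179600, 289)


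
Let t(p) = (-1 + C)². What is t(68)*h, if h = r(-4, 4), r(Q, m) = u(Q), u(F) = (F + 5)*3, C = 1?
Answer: 0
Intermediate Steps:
u(F) = 15 + 3*F (u(F) = (5 + F)*3 = 15 + 3*F)
r(Q, m) = 15 + 3*Q
t(p) = 0 (t(p) = (-1 + 1)² = 0² = 0)
h = 3 (h = 15 + 3*(-4) = 15 - 12 = 3)
t(68)*h = 0*3 = 0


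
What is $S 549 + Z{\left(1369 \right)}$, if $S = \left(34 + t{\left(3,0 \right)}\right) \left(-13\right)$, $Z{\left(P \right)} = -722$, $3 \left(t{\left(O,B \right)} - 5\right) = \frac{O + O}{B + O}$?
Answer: $-283823$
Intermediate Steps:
$t{\left(O,B \right)} = 5 + \frac{2 O}{3 \left(B + O\right)}$ ($t{\left(O,B \right)} = 5 + \frac{\left(O + O\right) \frac{1}{B + O}}{3} = 5 + \frac{2 O \frac{1}{B + O}}{3} = 5 + \frac{2 O}{3 \left(B + O\right)}$)
$S = - \frac{1547}{3}$ ($S = \left(34 + \frac{5 \cdot 0 + \frac{17}{3} \cdot 3}{0 + 3}\right) \left(-13\right) = \left(34 + \frac{0 + 17}{3}\right) \left(-13\right) = \left(34 + \frac{1}{3} \cdot 17\right) \left(-13\right) = \left(34 + \frac{17}{3}\right) \left(-13\right) = \frac{119}{3} \left(-13\right) = - \frac{1547}{3} \approx -515.67$)
$S 549 + Z{\left(1369 \right)} = \left(- \frac{1547}{3}\right) 549 - 722 = -283101 - 722 = -283823$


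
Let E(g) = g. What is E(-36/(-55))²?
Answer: 1296/3025 ≈ 0.42843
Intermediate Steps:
E(-36/(-55))² = (-36/(-55))² = (-36*(-1/55))² = (36/55)² = 1296/3025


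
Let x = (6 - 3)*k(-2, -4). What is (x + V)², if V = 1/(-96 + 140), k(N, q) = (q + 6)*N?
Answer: 277729/1936 ≈ 143.46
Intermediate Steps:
k(N, q) = N*(6 + q) (k(N, q) = (6 + q)*N = N*(6 + q))
x = -12 (x = (6 - 3)*(-2*(6 - 4)) = 3*(-2*2) = 3*(-4) = -12)
V = 1/44 ≈ 0.022727
(x + V)² = (-12 + 1/44)² = (-527/44)² = 277729/1936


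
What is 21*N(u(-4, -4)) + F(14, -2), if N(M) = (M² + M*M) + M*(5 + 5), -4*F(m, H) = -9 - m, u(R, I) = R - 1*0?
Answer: -649/4 ≈ -162.25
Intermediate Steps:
u(R, I) = R (u(R, I) = R + 0 = R)
F(m, H) = 9/4 + m/4 (F(m, H) = -(-9 - m)/4 = 9/4 + m/4)
N(M) = 2*M² + 10*M (N(M) = (M² + M²) + M*10 = 2*M² + 10*M)
21*N(u(-4, -4)) + F(14, -2) = 21*(2*(-4)*(5 - 4)) + (9/4 + (¼)*14) = 21*(2*(-4)*1) + (9/4 + 7/2) = 21*(-8) + 23/4 = -168 + 23/4 = -649/4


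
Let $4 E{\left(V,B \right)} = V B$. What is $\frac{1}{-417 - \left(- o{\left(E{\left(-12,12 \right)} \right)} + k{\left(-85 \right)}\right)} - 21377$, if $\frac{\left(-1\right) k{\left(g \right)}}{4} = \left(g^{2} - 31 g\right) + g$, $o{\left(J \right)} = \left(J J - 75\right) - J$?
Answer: $- \frac{853797379}{39940} \approx -21377.0$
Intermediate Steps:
$E{\left(V,B \right)} = \frac{B V}{4}$ ($E{\left(V,B \right)} = \frac{V B}{4} = \frac{B V}{4}$)
$o{\left(J \right)} = -75 + J^{2} - J$ ($o{\left(J \right)} = \left(J^{2} - 75\right) - J = \left(-75 + J^{2}\right) - J = -75 + J^{2} - J$)
$k{\left(g \right)} = - 4 g^{2} + 120 g$ ($k{\left(g \right)} = - 4 \left(\left(g^{2} - 31 g\right) + g\right) = - 4 \left(g^{2} - 30 g\right) = - 4 g^{2} + 120 g$)
$\frac{1}{-417 - \left(- o{\left(E{\left(-12,12 \right)} \right)} + k{\left(-85 \right)}\right)} - 21377 = \frac{1}{-417 - \left(-1221 + 4 \left(-85\right) \left(30 - -85\right) + \frac{1}{4} \cdot 12 \left(-12\right)\right)} - 21377 = \frac{1}{-417 - \left(-1257 + 4 \left(-85\right) \left(30 + 85\right)\right)} - 21377 = \frac{1}{-417 + \left(\left(-75 + 1296 + 36\right) - 4 \left(-85\right) 115\right)} - 21377 = \frac{1}{-417 + \left(1257 - -39100\right)} - 21377 = \frac{1}{-417 + \left(1257 + 39100\right)} - 21377 = \frac{1}{-417 + 40357} - 21377 = \frac{1}{39940} - 21377 = - \frac{853797379}{39940}$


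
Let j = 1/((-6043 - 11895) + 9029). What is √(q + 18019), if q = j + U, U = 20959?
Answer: 3*√343743867101/8909 ≈ 197.43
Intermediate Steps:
j = -1/8909 (j = 1/(-17938 + 9029) = 1/(-8909) = -1/8909 ≈ -0.00011225)
q = 186723730/8909 (q = -1/8909 + 20959 = 186723730/8909 ≈ 20959.)
√(q + 18019) = √(186723730/8909 + 18019) = √(347255001/8909) = 3*√343743867101/8909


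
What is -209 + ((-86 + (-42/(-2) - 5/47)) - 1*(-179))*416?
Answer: 2217025/47 ≈ 47171.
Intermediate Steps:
-209 + ((-86 + (-42/(-2) - 5/47)) - 1*(-179))*416 = -209 + ((-86 + (-42*(-½) - 5*1/47)) + 179)*416 = -209 + ((-86 + (21 - 5/47)) + 179)*416 = -209 + ((-86 + 982/47) + 179)*416 = -209 + (-3060/47 + 179)*416 = -209 + (5353/47)*416 = -209 + 2226848/47 = 2217025/47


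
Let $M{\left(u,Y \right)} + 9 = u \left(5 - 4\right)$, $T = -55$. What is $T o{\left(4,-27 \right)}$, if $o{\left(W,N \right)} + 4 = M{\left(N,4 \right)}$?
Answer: $2200$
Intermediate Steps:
$M{\left(u,Y \right)} = -9 + u$ ($M{\left(u,Y \right)} = -9 + u \left(5 - 4\right) = -9 + u 1 = -9 + u$)
$o{\left(W,N \right)} = -13 + N$ ($o{\left(W,N \right)} = -4 + \left(-9 + N\right) = -13 + N$)
$T o{\left(4,-27 \right)} = - 55 \left(-13 - 27\right) = \left(-55\right) \left(-40\right) = 2200$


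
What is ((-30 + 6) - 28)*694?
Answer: -36088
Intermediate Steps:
((-30 + 6) - 28)*694 = (-24 - 28)*694 = -52*694 = -36088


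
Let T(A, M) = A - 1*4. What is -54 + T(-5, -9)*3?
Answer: -81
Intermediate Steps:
T(A, M) = -4 + A (T(A, M) = A - 4 = -4 + A)
-54 + T(-5, -9)*3 = -54 + (-4 - 5)*3 = -54 - 9*3 = -54 - 27 = -81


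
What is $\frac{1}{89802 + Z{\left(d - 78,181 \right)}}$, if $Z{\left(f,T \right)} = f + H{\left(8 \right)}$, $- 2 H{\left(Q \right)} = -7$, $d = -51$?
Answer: $\frac{2}{179353} \approx 1.1151 \cdot 10^{-5}$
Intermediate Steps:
$H{\left(Q \right)} = \frac{7}{2}$ ($H{\left(Q \right)} = \left(- \frac{1}{2}\right) \left(-7\right) = \frac{7}{2}$)
$Z{\left(f,T \right)} = \frac{7}{2} + f$ ($Z{\left(f,T \right)} = f + \frac{7}{2} = \frac{7}{2} + f$)
$\frac{1}{89802 + Z{\left(d - 78,181 \right)}} = \frac{1}{89802 + \left(\frac{7}{2} - 129\right)} = \frac{1}{89802 - \frac{251}{2}} = \frac{1}{\frac{179353}{2}} = \frac{2}{179353}$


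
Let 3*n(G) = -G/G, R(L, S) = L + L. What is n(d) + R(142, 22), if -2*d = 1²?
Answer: 851/3 ≈ 283.67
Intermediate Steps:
R(L, S) = 2*L
d = -½ (d = -½*1² = -½*1 = -½ ≈ -0.50000)
n(G) = -⅓ (n(G) = (-G/G)/3 = (-1*1)/3 = (⅓)*(-1) = -⅓)
n(d) + R(142, 22) = -⅓ + 2*142 = -⅓ + 284 = 851/3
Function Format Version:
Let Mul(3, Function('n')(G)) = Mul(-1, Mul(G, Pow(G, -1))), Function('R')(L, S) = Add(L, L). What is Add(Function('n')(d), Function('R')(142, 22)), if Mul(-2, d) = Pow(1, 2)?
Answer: Rational(851, 3) ≈ 283.67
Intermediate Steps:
Function('R')(L, S) = Mul(2, L)
d = Rational(-1, 2) (d = Mul(Rational(-1, 2), Pow(1, 2)) = Mul(Rational(-1, 2), 1) = Rational(-1, 2) ≈ -0.50000)
Function('n')(G) = Rational(-1, 3) (Function('n')(G) = Mul(Rational(1, 3), Mul(-1, Mul(G, Pow(G, -1)))) = Mul(Rational(1, 3), Mul(-1, 1)) = Mul(Rational(1, 3), -1) = Rational(-1, 3))
Add(Function('n')(d), Function('R')(142, 22)) = Add(Rational(-1, 3), Mul(2, 142)) = Add(Rational(-1, 3), 284) = Rational(851, 3)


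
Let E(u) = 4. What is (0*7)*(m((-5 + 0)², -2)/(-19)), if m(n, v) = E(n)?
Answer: 0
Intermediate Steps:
m(n, v) = 4
(0*7)*(m((-5 + 0)², -2)/(-19)) = (0*7)*(4/(-19)) = 0*(4*(-1/19)) = 0*(-4/19) = 0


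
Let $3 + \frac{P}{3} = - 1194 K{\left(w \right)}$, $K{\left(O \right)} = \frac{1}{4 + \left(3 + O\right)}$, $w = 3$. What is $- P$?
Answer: $\frac{1836}{5} \approx 367.2$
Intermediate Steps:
$K{\left(O \right)} = \frac{1}{7 + O}$
$P = - \frac{1836}{5}$ ($P = -9 + 3 \left(- \frac{1194}{7 + 3}\right) = -9 + 3 \left(- \frac{1194}{10}\right) = -9 + 3 \left(\left(-1194\right) \frac{1}{10}\right) = -9 + 3 \left(- \frac{597}{5}\right) = -9 - \frac{1791}{5} = - \frac{1836}{5} \approx -367.2$)
$- P = \left(-1\right) \left(- \frac{1836}{5}\right) = \frac{1836}{5}$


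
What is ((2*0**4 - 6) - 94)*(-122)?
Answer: 12200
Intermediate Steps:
((2*0**4 - 6) - 94)*(-122) = ((2*0 - 6) - 94)*(-122) = ((0 - 6) - 94)*(-122) = (-6 - 94)*(-122) = -100*(-122) = 12200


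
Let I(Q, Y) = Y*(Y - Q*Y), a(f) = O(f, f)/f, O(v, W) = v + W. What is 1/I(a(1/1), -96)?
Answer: -1/9216 ≈ -0.00010851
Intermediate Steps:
O(v, W) = W + v
a(f) = 2 (a(f) = (f + f)/f = (2*f)/f = 2)
I(Q, Y) = Y*(Y - Q*Y)
1/I(a(1/1), -96) = 1/((-96)²*(1 - 1*2)) = 1/(9216*(1 - 2)) = 1/(9216*(-1)) = 1/(-9216) = -1/9216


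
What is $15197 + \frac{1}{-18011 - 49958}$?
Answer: $\frac{1032924892}{67969} \approx 15197.0$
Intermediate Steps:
$15197 + \frac{1}{-18011 - 49958} = 15197 + \frac{1}{-67969} = 15197 - \frac{1}{67969} = \frac{1032924892}{67969}$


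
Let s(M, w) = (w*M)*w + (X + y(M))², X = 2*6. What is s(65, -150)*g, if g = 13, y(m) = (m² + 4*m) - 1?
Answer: 281794708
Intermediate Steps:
X = 12
y(m) = -1 + m² + 4*m
s(M, w) = (11 + M² + 4*M)² + M*w² (s(M, w) = (w*M)*w + (12 + (-1 + M² + 4*M))² = (M*w)*w + (11 + M² + 4*M)² = M*w² + (11 + M² + 4*M)² = (11 + M² + 4*M)² + M*w²)
s(65, -150)*g = ((11 + 65² + 4*65)² + 65*(-150)²)*13 = ((11 + 4225 + 260)² + 65*22500)*13 = (4496² + 1462500)*13 = (20214016 + 1462500)*13 = 21676516*13 = 281794708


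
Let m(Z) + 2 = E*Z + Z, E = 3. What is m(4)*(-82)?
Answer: -1148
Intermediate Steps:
m(Z) = -2 + 4*Z (m(Z) = -2 + (3*Z + Z) = -2 + 4*Z)
m(4)*(-82) = (-2 + 4*4)*(-82) = (-2 + 16)*(-82) = 14*(-82) = -1148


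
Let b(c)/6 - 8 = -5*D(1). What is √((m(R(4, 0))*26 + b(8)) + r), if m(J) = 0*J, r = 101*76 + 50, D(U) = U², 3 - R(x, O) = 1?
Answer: 88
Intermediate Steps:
R(x, O) = 2 (R(x, O) = 3 - 1*1 = 3 - 1 = 2)
r = 7726 (r = 7676 + 50 = 7726)
m(J) = 0
b(c) = 18 (b(c) = 48 + 6*(-5*1²) = 48 + 6*(-5*1) = 48 + 6*(-5) = 48 - 30 = 18)
√((m(R(4, 0))*26 + b(8)) + r) = √((0*26 + 18) + 7726) = √((0 + 18) + 7726) = √(18 + 7726) = √7744 = 88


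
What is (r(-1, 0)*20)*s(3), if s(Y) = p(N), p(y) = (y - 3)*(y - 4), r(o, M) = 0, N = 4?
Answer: 0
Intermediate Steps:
p(y) = (-4 + y)*(-3 + y) (p(y) = (-3 + y)*(-4 + y) = (-4 + y)*(-3 + y))
s(Y) = 0 (s(Y) = 12 + 4² - 7*4 = 12 + 16 - 28 = 0)
(r(-1, 0)*20)*s(3) = (0*20)*0 = 0*0 = 0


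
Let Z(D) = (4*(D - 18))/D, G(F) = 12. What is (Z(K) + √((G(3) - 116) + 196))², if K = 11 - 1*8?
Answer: 492 - 80*√23 ≈ 108.33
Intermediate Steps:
K = 3 (K = 11 - 8 = 3)
Z(D) = (-72 + 4*D)/D (Z(D) = (4*(-18 + D))/D = (-72 + 4*D)/D)
(Z(K) + √((G(3) - 116) + 196))² = ((4 - 72/3) + √((12 - 116) + 196))² = ((4 - 72*⅓) + √(-104 + 196))² = ((4 - 24) + √92)² = (-20 + 2*√23)²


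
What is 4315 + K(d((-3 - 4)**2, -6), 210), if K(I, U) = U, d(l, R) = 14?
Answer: 4525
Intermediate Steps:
4315 + K(d((-3 - 4)**2, -6), 210) = 4315 + 210 = 4525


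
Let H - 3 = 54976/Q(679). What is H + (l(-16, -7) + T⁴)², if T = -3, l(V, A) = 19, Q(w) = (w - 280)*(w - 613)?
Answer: 131736989/13167 ≈ 10005.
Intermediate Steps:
Q(w) = (-613 + w)*(-280 + w) (Q(w) = (-280 + w)*(-613 + w) = (-613 + w)*(-280 + w))
H = 66989/13167 (H = 3 + 54976/(171640 + 679² - 893*679) = 3 + 54976/(171640 + 461041 - 606347) = 3 + 54976/26334 = 3 + 54976*(1/26334) = 3 + 27488/13167 = 66989/13167 ≈ 5.0876)
H + (l(-16, -7) + T⁴)² = 66989/13167 + (19 + (-3)⁴)² = 66989/13167 + (19 + 81)² = 66989/13167 + 100² = 66989/13167 + 10000 = 131736989/13167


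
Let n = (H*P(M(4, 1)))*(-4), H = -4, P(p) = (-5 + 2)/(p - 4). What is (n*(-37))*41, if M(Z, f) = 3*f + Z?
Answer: 24272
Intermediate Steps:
M(Z, f) = Z + 3*f
P(p) = -3/(-4 + p)
n = -16 (n = -(-12)/(-4 + (4 + 3*1))*(-4) = -(-12)/(-4 + (4 + 3))*(-4) = -(-12)/(-4 + 7)*(-4) = -(-12)/3*(-4) = -4*(-1)*(-4) = 4*(-4) = -16)
(n*(-37))*41 = -16*(-37)*41 = 592*41 = 24272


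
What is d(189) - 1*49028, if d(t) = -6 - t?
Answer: -49223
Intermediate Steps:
d(189) - 1*49028 = (-6 - 1*189) - 1*49028 = (-6 - 189) - 49028 = -195 - 49028 = -49223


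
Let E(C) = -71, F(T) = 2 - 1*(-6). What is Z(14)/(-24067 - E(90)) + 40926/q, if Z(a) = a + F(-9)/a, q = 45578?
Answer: 1717443279/1913956954 ≈ 0.89733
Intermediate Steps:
F(T) = 8 (F(T) = 2 + 6 = 8)
Z(a) = a + 8/a
Z(14)/(-24067 - E(90)) + 40926/q = (14 + 8/14)/(-24067 - 1*(-71)) + 40926/45578 = (14 + 8*(1/14))/(-24067 + 71) + 40926*(1/45578) = (14 + 4/7)/(-23996) + 20463/22789 = (102/7)*(-1/23996) + 20463/22789 = -51/83986 + 20463/22789 = 1717443279/1913956954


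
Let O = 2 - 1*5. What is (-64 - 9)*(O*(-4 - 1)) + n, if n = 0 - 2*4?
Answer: -1103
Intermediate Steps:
O = -3 (O = 2 - 5 = -3)
n = -8 (n = 0 - 8 = -8)
(-64 - 9)*(O*(-4 - 1)) + n = (-64 - 9)*(-3*(-4 - 1)) - 8 = -(-219)*(-5) - 8 = -73*15 - 8 = -1095 - 8 = -1103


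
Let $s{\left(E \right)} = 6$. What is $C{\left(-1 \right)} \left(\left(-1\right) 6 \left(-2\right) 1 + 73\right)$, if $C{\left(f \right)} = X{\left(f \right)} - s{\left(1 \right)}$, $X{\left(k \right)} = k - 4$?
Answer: $-935$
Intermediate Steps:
$X{\left(k \right)} = -4 + k$
$C{\left(f \right)} = -10 + f$ ($C{\left(f \right)} = \left(-4 + f\right) - 6 = -10 + f$)
$C{\left(-1 \right)} \left(\left(-1\right) 6 \left(-2\right) 1 + 73\right) = \left(-10 - 1\right) \left(\left(-1\right) 6 \left(-2\right) 1 + 73\right) = - 11 \left(\left(-6\right) \left(-2\right) 1 + 73\right) = - 11 \left(12 \cdot 1 + 73\right) = - 11 \left(12 + 73\right) = \left(-11\right) 85 = -935$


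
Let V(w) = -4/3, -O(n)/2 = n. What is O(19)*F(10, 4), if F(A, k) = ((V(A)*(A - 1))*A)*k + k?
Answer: 18088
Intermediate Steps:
O(n) = -2*n
V(w) = -4/3 (V(w) = -4*⅓ = -4/3)
F(A, k) = k + A*k*(4/3 - 4*A/3) (F(A, k) = ((-4*(A - 1)/3)*A)*k + k = ((-4*(-1 + A)/3)*A)*k + k = ((4/3 - 4*A/3)*A)*k + k = (A*(4/3 - 4*A/3))*k + k = A*k*(4/3 - 4*A/3) + k = k + A*k*(4/3 - 4*A/3))
O(19)*F(10, 4) = (-2*19)*((⅓)*4*(3 - 4*10² + 4*10)) = -38*4*(3 - 4*100 + 40)/3 = -38*4*(3 - 400 + 40)/3 = -38*4*(-357)/3 = -38*(-476) = 18088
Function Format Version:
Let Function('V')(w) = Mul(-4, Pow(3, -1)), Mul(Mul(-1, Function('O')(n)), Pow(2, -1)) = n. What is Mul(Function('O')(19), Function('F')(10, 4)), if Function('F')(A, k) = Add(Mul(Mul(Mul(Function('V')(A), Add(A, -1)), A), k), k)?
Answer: 18088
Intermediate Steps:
Function('O')(n) = Mul(-2, n)
Function('V')(w) = Rational(-4, 3) (Function('V')(w) = Mul(-4, Rational(1, 3)) = Rational(-4, 3))
Function('F')(A, k) = Add(k, Mul(A, k, Add(Rational(4, 3), Mul(Rational(-4, 3), A)))) (Function('F')(A, k) = Add(Mul(Mul(Mul(Rational(-4, 3), Add(A, -1)), A), k), k) = Add(Mul(Mul(Mul(Rational(-4, 3), Add(-1, A)), A), k), k) = Add(Mul(Mul(Add(Rational(4, 3), Mul(Rational(-4, 3), A)), A), k), k) = Add(Mul(Mul(A, Add(Rational(4, 3), Mul(Rational(-4, 3), A))), k), k) = Add(Mul(A, k, Add(Rational(4, 3), Mul(Rational(-4, 3), A))), k) = Add(k, Mul(A, k, Add(Rational(4, 3), Mul(Rational(-4, 3), A)))))
Mul(Function('O')(19), Function('F')(10, 4)) = Mul(Mul(-2, 19), Mul(Rational(1, 3), 4, Add(3, Mul(-4, Pow(10, 2)), Mul(4, 10)))) = Mul(-38, Mul(Rational(1, 3), 4, Add(3, Mul(-4, 100), 40))) = Mul(-38, Mul(Rational(1, 3), 4, Add(3, -400, 40))) = Mul(-38, Mul(Rational(1, 3), 4, -357)) = Mul(-38, -476) = 18088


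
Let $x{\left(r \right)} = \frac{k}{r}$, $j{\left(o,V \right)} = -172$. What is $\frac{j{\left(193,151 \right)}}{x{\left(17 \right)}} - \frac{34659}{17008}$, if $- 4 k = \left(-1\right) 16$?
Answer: $- \frac{12467507}{17008} \approx -733.04$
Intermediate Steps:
$k = 4$ ($k = - \frac{\left(-1\right) 16}{4} = \left(- \frac{1}{4}\right) \left(-16\right) = 4$)
$x{\left(r \right)} = \frac{4}{r}$
$\frac{j{\left(193,151 \right)}}{x{\left(17 \right)}} - \frac{34659}{17008} = - \frac{172}{4 \cdot \frac{1}{17}} - \frac{34659}{17008} = - \frac{172}{\frac{4}{17}} - \frac{34659}{17008} = \left(-172\right) \frac{17}{4} - \frac{34659}{17008} = -731 - \frac{34659}{17008} = - \frac{12467507}{17008}$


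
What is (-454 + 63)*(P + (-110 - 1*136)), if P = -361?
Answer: 237337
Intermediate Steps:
(-454 + 63)*(P + (-110 - 1*136)) = (-454 + 63)*(-361 + (-110 - 1*136)) = -391*(-361 + (-110 - 136)) = -391*(-361 - 246) = -391*(-607) = 237337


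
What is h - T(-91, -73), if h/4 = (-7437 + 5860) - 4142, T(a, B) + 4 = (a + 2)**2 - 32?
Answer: -30761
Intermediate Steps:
T(a, B) = -36 + (2 + a)**2 (T(a, B) = -4 + ((a + 2)**2 - 32) = -4 + ((2 + a)**2 - 32) = -4 + (-32 + (2 + a)**2) = -36 + (2 + a)**2)
h = -22876 (h = 4*((-7437 + 5860) - 4142) = 4*(-1577 - 4142) = 4*(-5719) = -22876)
h - T(-91, -73) = -22876 - (-36 + (2 - 91)**2) = -22876 - (-36 + (-89)**2) = -22876 - (-36 + 7921) = -22876 - 1*7885 = -22876 - 7885 = -30761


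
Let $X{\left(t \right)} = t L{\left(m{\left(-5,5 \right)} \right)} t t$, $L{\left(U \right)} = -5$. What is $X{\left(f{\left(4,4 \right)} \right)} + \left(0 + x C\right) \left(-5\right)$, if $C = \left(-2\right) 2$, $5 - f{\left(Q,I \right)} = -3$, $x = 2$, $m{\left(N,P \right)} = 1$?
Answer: $-2520$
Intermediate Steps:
$f{\left(Q,I \right)} = 8$ ($f{\left(Q,I \right)} = 5 - -3 = 5 + 3 = 8$)
$C = -4$
$X{\left(t \right)} = - 5 t^{3}$ ($X{\left(t \right)} = t \left(-5\right) t t = - 5 t t t = - 5 t^{2} t = - 5 t^{3}$)
$X{\left(f{\left(4,4 \right)} \right)} + \left(0 + x C\right) \left(-5\right) = - 5 \cdot 8^{3} + \left(0 + 2 \left(-4\right)\right) \left(-5\right) = \left(-5\right) 512 + \left(0 - 8\right) \left(-5\right) = -2560 - -40 = -2560 + 40 = -2520$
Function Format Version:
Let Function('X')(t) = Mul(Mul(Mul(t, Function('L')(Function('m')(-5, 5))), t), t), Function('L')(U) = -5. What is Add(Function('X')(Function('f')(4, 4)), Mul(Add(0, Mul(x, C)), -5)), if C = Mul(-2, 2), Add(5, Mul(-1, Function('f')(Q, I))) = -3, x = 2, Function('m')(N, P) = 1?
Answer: -2520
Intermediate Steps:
Function('f')(Q, I) = 8 (Function('f')(Q, I) = Add(5, Mul(-1, -3)) = Add(5, 3) = 8)
C = -4
Function('X')(t) = Mul(-5, Pow(t, 3)) (Function('X')(t) = Mul(Mul(Mul(t, -5), t), t) = Mul(Mul(Mul(-5, t), t), t) = Mul(Mul(-5, Pow(t, 2)), t) = Mul(-5, Pow(t, 3)))
Add(Function('X')(Function('f')(4, 4)), Mul(Add(0, Mul(x, C)), -5)) = Add(Mul(-5, Pow(8, 3)), Mul(Add(0, Mul(2, -4)), -5)) = Add(Mul(-5, 512), Mul(Add(0, -8), -5)) = Add(-2560, Mul(-8, -5)) = Add(-2560, 40) = -2520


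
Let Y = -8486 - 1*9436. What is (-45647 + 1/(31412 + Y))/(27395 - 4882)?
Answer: -615778029/303700370 ≈ -2.0276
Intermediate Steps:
Y = -17922 (Y = -8486 - 9436 = -17922)
(-45647 + 1/(31412 + Y))/(27395 - 4882) = (-45647 + 1/(31412 - 17922))/(27395 - 4882) = (-45647 + 1/13490)/22513 = (-45647 + 1/13490)*(1/22513) = -615778029/13490*1/22513 = -615778029/303700370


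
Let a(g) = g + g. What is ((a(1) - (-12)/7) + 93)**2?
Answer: 458329/49 ≈ 9353.7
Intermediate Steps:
a(g) = 2*g
((a(1) - (-12)/7) + 93)**2 = ((2*1 - (-12)/7) + 93)**2 = ((2 - (-12)/7) + 93)**2 = ((2 - 4*(-3/7)) + 93)**2 = ((2 + 12/7) + 93)**2 = (26/7 + 93)**2 = (677/7)**2 = 458329/49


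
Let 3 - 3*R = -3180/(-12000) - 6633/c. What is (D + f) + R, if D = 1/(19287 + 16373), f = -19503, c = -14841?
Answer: -34403900693981/1764100200 ≈ -19502.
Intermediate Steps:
R = 754603/989400 (R = 1 - (-3180/(-12000) - 6633/(-14841))/3 = 1 - (-3180*(-1/12000) - 6633*(-1/14841))/3 = 1 - (53/200 + 737/1649)/3 = 1 - ⅓*234797/329800 = 1 - 234797/989400 = 754603/989400 ≈ 0.76269)
D = 1/35660 ≈ 2.8043e-5
(D + f) + R = (1/35660 - 19503) + 754603/989400 = -695476979/35660 + 754603/989400 = -34403900693981/1764100200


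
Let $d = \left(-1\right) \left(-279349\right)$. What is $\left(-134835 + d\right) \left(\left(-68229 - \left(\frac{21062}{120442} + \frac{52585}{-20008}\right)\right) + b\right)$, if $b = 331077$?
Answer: $\frac{22884440473940273357}{602450884} \approx 3.7986 \cdot 10^{10}$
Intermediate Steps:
$d = 279349$
$\left(-134835 + d\right) \left(\left(-68229 - \left(\frac{21062}{120442} + \frac{52585}{-20008}\right)\right) + b\right) = \left(-134835 + 279349\right) \left(\left(-68229 - \left(\frac{21062}{120442} + \frac{52585}{-20008}\right)\right) + 331077\right) = 144514 \left(\left(-68229 - \left(21062 \cdot \frac{1}{120442} + 52585 \left(- \frac{1}{20008}\right)\right)\right) + 331077\right) = 144514 \left(\left(-68229 - \left(\frac{10531}{60221} - \frac{52585}{20008}\right)\right) + 331077\right) = 144514 \left(\left(-68229 - - \frac{2956017037}{1204901768}\right) + 331077\right) = 144514 \left(\left(-68229 + \frac{2956017037}{1204901768}\right) + 331077\right) = 144514 \left(- \frac{82206286711835}{1204901768} + 331077\right) = 144514 \cdot \frac{316708975932301}{1204901768} = \frac{22884440473940273357}{602450884}$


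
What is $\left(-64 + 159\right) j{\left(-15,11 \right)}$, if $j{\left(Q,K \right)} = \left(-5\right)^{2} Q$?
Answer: $-35625$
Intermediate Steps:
$j{\left(Q,K \right)} = 25 Q$
$\left(-64 + 159\right) j{\left(-15,11 \right)} = \left(-64 + 159\right) 25 \left(-15\right) = 95 \left(-375\right) = -35625$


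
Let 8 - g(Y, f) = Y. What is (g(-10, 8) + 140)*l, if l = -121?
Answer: -19118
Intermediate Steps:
g(Y, f) = 8 - Y
(g(-10, 8) + 140)*l = ((8 - 1*(-10)) + 140)*(-121) = ((8 + 10) + 140)*(-121) = (18 + 140)*(-121) = 158*(-121) = -19118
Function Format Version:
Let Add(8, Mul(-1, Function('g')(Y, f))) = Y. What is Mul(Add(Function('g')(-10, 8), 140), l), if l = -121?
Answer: -19118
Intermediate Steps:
Function('g')(Y, f) = Add(8, Mul(-1, Y))
Mul(Add(Function('g')(-10, 8), 140), l) = Mul(Add(Add(8, Mul(-1, -10)), 140), -121) = Mul(Add(Add(8, 10), 140), -121) = Mul(Add(18, 140), -121) = Mul(158, -121) = -19118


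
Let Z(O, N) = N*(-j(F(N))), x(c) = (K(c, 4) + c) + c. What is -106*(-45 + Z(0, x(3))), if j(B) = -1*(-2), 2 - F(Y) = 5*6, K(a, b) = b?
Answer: 6890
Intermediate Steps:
F(Y) = -28 (F(Y) = 2 - 5*6 = 2 - 1*30 = 2 - 30 = -28)
j(B) = 2
x(c) = 4 + 2*c (x(c) = (4 + c) + c = 4 + 2*c)
Z(O, N) = -2*N (Z(O, N) = N*(-1*2) = N*(-2) = -2*N)
-106*(-45 + Z(0, x(3))) = -106*(-45 - 2*(4 + 2*3)) = -106*(-45 - 2*(4 + 6)) = -106*(-45 - 2*10) = -106*(-45 - 20) = -106*(-65) = 6890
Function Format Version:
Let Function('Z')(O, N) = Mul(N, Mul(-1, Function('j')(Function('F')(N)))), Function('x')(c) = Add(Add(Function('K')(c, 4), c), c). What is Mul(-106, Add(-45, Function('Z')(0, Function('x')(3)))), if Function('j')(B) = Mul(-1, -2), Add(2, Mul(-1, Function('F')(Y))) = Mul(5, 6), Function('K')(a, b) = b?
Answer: 6890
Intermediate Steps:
Function('F')(Y) = -28 (Function('F')(Y) = Add(2, Mul(-1, Mul(5, 6))) = Add(2, Mul(-1, 30)) = Add(2, -30) = -28)
Function('j')(B) = 2
Function('x')(c) = Add(4, Mul(2, c)) (Function('x')(c) = Add(Add(4, c), c) = Add(4, Mul(2, c)))
Function('Z')(O, N) = Mul(-2, N) (Function('Z')(O, N) = Mul(N, Mul(-1, 2)) = Mul(N, -2) = Mul(-2, N))
Mul(-106, Add(-45, Function('Z')(0, Function('x')(3)))) = Mul(-106, Add(-45, Mul(-2, Add(4, Mul(2, 3))))) = Mul(-106, Add(-45, Mul(-2, Add(4, 6)))) = Mul(-106, Add(-45, Mul(-2, 10))) = Mul(-106, Add(-45, -20)) = Mul(-106, -65) = 6890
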